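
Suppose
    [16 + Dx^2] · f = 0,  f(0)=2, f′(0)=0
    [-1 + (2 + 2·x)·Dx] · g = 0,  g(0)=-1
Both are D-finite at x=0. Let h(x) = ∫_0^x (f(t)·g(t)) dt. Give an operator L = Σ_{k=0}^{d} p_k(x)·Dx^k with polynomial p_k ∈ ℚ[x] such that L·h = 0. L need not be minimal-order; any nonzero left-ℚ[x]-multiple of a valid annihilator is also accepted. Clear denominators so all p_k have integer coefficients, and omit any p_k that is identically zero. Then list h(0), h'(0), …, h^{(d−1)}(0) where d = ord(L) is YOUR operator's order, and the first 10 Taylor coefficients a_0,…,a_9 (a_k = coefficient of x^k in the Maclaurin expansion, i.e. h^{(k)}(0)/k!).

L = (67 + 128·x + 64·x^2)·Dx + (-4 - 4·x)·Dx^2 + (4 + 8·x + 4·x^2)·Dx^3  (order 3).
h: a_k = 0, -2, -1/2, 65/12, 63/32, -893/192, -3733/2304, 310129/161280, 219379/368640, -21374753/46448640, …
ICs: h(0) = 0, h′(0) = -2, h′′(0) = -1.

f: a_k = 2, 0, -16, 0, 64/3, 0, -512/45, 0, 1024/315, 0, …
g: a_k = -1, -1/2, 1/8, -1/16, 5/128, -7/256, 21/1024, -33/2048, 429/32768, -715/65536, …
Product ⇒ symmetric product L₀, ord ≤ 2.
h=∫h₀ ⇒ L = L₀·Dx.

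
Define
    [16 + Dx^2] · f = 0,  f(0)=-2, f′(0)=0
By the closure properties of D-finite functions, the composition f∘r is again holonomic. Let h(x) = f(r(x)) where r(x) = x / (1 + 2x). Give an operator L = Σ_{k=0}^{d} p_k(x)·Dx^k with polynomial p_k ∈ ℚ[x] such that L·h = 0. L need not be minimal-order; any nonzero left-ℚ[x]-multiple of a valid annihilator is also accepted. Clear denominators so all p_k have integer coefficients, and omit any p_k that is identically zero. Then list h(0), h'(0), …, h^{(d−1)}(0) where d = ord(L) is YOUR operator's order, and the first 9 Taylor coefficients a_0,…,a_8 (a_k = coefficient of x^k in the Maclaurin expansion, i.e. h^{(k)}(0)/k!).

f: a_k = -2, 0, 16, 0, -64/3, 0, 512/45, 0, -1024/315, …
Substitute x→r, Dx→(1/r')Dx; clear ⇒ L₀.
L = 16 + (4 + 24·x + 48·x^2 + 32·x^3)·Dx + (1 + 8·x + 24·x^2 + 32·x^3 + 16·x^4)·Dx^2  (order 2).
h: a_k = -2, 0, 16, -64, 512/3, -1024/3, 19712/45, 1024/5, -1205248/315, …
ICs: h(0) = -2, h′(0) = 0.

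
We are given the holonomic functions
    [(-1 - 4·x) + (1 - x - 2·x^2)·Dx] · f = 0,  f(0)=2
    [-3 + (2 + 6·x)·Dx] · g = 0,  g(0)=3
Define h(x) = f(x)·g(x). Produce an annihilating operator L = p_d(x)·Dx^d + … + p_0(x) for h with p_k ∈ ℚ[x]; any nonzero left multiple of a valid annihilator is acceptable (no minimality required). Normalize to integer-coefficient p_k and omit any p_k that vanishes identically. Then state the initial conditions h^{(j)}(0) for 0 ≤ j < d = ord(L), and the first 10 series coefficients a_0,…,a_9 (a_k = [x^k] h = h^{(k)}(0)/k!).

L = (5 + 11·x + 18·x^2) + (-2 - 4·x + 10·x^2 + 12·x^3)·Dx  (order 1).
h: a_k = 6, 15, 81/4, 483/8, 5241/64, 31041/128, 162093/512, 1037355/1024, 18527625/16384, 145666005/32768, …
ICs: h(0) = 6.

f: a_k = 2, 2, 6, 10, 22, 42, 86, 170, 342, 682, …
g: a_k = 3, 9/2, -27/8, 81/16, -1215/128, 5103/256, -45927/1024, 216513/2048, -8444007/32768, 42220035/65536, …
L₀ := L_f ⊗_s L_g (sym. prod.), ord ≤ 1.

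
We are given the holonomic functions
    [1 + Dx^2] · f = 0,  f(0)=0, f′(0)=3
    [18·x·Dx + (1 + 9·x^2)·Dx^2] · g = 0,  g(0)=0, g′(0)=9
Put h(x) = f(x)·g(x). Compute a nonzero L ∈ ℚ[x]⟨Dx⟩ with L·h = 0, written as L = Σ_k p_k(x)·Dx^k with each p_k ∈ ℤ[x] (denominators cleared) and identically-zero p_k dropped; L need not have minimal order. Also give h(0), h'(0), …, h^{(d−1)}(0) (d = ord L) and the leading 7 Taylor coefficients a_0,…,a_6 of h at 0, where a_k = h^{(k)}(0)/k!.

f: a_k = 0, 3, 0, -1/2, 0, 1/40, 0, …
g: a_k = 0, 9, 0, -27, 0, 729/5, 0, …
h₀=f·g: eliminate ⇒ L₀, order ≤ 2·2.
L = (370 + 9594·x^2 + 4131·x^4 + 2916·x^6 + 6561·x^8) + (684·x + 6804·x^3 + 8748·x^5 + 26244·x^7)·Dx + (380 + 9792·x^2 + 5346·x^4 + 5832·x^6 + 13122·x^8)·Dx^2 + (684·x + 6804·x^3 + 8748·x^5 + 26244·x^7)·Dx^3 + (10 + 198·x^2 + 1215·x^4 + 2916·x^6 + 6561·x^8)·Dx^4  (order 4).
h: a_k = 0, 0, 27, 0, -171/2, 0, 3609/8, …
ICs: h(0) = 0, h′(0) = 0, h′′(0) = 54, h′′′(0) = 0.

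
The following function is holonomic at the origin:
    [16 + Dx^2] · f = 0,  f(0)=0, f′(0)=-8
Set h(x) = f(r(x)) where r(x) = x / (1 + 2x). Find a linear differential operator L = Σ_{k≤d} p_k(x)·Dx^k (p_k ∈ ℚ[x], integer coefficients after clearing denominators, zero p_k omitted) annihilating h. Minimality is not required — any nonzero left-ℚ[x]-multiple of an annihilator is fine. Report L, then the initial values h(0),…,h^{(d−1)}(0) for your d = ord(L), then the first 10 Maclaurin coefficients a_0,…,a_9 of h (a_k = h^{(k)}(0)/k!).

L = 16 + (4 + 24·x + 48·x^2 + 32·x^3)·Dx + (1 + 8·x + 24·x^2 + 32·x^3 + 16·x^4)·Dx^2  (order 2).
h: a_k = 0, -8, 16, -32/3, -64, 5504/15, -1280, 1131008/315, -388096/45, 50444288/2835, …
ICs: h(0) = 0, h′(0) = -8.

f: a_k = 0, -8, 0, 64/3, 0, -256/15, 0, 2048/315, 0, -4096/2835, …
Substitute x→r, Dx→(1/r')Dx; clear ⇒ L₀.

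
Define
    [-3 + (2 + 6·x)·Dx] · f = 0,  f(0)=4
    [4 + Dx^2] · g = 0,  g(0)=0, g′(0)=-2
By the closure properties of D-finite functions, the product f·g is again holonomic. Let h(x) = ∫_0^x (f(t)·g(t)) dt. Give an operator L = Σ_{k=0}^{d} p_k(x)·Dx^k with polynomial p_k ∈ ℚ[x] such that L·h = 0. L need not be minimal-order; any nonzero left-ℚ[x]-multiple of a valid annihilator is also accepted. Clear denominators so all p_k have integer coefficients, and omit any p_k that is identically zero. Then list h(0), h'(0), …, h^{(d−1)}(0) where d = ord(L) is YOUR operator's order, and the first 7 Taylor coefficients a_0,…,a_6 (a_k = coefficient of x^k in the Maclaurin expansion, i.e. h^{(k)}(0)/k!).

f: a_k = 4, 6, -9/2, 27/4, -405/32, 1701/64, -15309/256, …
g: a_k = 0, -2, 0, 4/3, 0, -4/15, 0, …
L₀ := L_f ⊗_s L_g (sym. prod.), ord ≤ 2.
∫: right-multiply L₀ by Dx.
L = (43 + 96·x + 144·x^2)·Dx + (-12 - 36·x)·Dx^2 + (4 + 24·x + 36·x^2)·Dx^3  (order 3).
h: a_k = 0, 0, -4, -4, 43/12, -11/10, 4379/1440, …
ICs: h(0) = 0, h′(0) = 0, h′′(0) = -8.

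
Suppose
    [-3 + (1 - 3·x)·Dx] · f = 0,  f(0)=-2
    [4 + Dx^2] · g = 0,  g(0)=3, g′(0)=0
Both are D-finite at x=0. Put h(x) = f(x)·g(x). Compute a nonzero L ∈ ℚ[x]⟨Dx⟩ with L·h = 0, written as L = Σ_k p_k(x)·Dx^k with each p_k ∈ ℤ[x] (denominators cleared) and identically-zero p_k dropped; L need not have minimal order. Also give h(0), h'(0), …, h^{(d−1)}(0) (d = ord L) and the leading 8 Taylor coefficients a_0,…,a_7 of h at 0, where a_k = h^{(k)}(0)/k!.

f: a_k = -2, -6, -18, -54, -162, -486, -1458, -4374, …
g: a_k = 3, 0, -6, 0, 2, 0, -4/15, 0, …
L₀ := L_f ⊗_s L_g (sym. prod.), ord ≤ 2.
L = (-4 + 12·x) + 6·Dx + (-1 + 3·x)·Dx^2  (order 2).
h: a_k = -6, -18, -42, -126, -382, -1146, -51562/15, -51562/5, …
ICs: h(0) = -6, h′(0) = -18.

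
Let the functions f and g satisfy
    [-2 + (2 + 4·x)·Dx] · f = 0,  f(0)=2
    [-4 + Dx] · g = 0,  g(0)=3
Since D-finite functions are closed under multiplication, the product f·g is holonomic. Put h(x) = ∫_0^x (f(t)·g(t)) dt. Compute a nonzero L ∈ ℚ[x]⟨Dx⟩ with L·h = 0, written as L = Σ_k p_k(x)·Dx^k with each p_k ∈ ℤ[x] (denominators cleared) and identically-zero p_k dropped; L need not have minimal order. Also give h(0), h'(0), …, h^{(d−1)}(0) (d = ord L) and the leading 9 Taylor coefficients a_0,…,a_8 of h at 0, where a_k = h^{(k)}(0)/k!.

L = (-5 - 8·x)·Dx + (1 + 2·x)·Dx^2  (order 2).
h: a_k = 0, 6, 15, 23, 103/4, 449/20, 1949/120, 1643/168, 36047/6720, …
ICs: h(0) = 0, h′(0) = 6.

f: a_k = 2, 2, -1, 1, -5/4, 7/4, -21/8, 33/8, -429/64, …
g: a_k = 3, 12, 24, 32, 32, 128/5, 256/15, 1024/105, 512/105, …
Sym-product of L_f,L_g gives L₀ (≤ ord 1).
Integrate: L := L₀·Dx.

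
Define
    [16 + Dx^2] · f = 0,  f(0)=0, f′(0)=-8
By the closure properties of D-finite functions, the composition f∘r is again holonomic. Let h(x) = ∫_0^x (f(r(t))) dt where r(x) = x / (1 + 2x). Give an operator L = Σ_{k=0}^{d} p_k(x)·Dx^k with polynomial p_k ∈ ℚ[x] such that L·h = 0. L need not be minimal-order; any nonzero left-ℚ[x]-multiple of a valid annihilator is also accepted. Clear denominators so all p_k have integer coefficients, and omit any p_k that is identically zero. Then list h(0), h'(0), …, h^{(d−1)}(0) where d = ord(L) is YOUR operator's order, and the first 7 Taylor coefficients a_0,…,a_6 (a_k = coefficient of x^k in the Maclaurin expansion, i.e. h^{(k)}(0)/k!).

L = 16·Dx + (4 + 24·x + 48·x^2 + 32·x^3)·Dx^2 + (1 + 8·x + 24·x^2 + 32·x^3 + 16·x^4)·Dx^3  (order 3).
h: a_k = 0, 0, -4, 16/3, -8/3, -64/5, 2752/45, …
ICs: h(0) = 0, h′(0) = 0, h′′(0) = -8.

f: a_k = 0, -8, 0, 64/3, 0, -256/15, 0, …
f∘r: x↦r, Dx↦Dx/r' in L_f ⇒ L₀.
Integrate: L := L₀·Dx.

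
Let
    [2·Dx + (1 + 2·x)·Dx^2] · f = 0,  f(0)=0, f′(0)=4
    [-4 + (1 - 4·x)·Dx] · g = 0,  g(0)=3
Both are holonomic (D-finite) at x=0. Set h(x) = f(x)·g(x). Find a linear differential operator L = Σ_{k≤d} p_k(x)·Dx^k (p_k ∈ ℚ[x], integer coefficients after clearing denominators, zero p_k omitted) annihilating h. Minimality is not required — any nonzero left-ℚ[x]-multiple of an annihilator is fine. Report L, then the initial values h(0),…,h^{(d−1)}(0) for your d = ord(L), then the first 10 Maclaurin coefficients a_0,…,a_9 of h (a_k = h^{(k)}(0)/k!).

f: a_k = 0, 4, -4, 16/3, -8, 64/5, -64/3, 256/7, -64, 1024/9, …
g: a_k = 3, 12, 48, 192, 768, 3072, 12288, 49152, 196608, 786432, …
f·g: L₀ = L_f ⊗_s L_g, ord ≤ 2·1.
L = 8 + (6 + 24·x)·Dx + (-1 + 2·x + 8·x^2)·Dx^2  (order 2).
h: a_k = 0, 12, 36, 160, 616, 12512/5, 49728/5, 1396224/35, 5578176/35, 66973952/105, …
ICs: h(0) = 0, h′(0) = 12.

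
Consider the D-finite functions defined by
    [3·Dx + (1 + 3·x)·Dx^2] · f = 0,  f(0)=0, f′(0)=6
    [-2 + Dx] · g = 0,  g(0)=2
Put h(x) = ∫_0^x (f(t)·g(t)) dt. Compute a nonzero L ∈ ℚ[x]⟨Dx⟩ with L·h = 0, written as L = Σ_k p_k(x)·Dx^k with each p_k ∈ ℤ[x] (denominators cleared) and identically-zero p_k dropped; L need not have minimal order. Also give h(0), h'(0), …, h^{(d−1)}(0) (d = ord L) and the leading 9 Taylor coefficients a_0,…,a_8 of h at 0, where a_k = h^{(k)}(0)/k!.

L = (-2 + 12·x)·Dx + (-1 - 12·x)·Dx^2 + (1 + 3·x)·Dx^3  (order 3).
h: a_k = 0, 0, 6, 2, 6, -29/5, 221/15, -220/7, 15193/210, …
ICs: h(0) = 0, h′(0) = 0, h′′(0) = 12.

f: a_k = 0, 6, -9, 18, -81/2, 486/5, -243, 4374/7, -6561/4, …
g: a_k = 2, 4, 4, 8/3, 4/3, 8/15, 8/45, 16/315, 4/315, …
f·g: L₀ = L_f ⊗_s L_g, ord ≤ 2·1.
h=∫₀ˣh₀: take L = L₀·Dx.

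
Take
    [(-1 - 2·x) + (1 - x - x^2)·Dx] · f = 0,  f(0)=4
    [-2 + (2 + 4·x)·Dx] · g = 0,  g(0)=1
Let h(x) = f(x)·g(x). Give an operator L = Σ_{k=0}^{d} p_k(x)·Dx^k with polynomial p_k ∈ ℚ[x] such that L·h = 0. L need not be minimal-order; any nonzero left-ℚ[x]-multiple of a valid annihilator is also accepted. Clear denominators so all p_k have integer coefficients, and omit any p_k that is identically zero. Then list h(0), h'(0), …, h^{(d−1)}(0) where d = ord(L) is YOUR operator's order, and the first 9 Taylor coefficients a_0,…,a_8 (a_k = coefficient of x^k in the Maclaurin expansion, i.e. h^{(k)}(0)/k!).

f: a_k = 4, 4, 8, 12, 20, 32, 52, 84, 136, …
g: a_k = 1, 1, -1/2, 1/2, -5/8, 7/8, -21/16, 33/16, -429/128, …
L₀ := L_f ⊗_s L_g (sym. prod.), ord ≤ 1.
L = (2 + 3·x + 3·x^2) + (-1 - x + 3·x^2 + 2·x^3)·Dx  (order 1).
h: a_k = 4, 8, 10, 20, 55/2, 51, 293/4, 265/2, 6155/32, …
ICs: h(0) = 4.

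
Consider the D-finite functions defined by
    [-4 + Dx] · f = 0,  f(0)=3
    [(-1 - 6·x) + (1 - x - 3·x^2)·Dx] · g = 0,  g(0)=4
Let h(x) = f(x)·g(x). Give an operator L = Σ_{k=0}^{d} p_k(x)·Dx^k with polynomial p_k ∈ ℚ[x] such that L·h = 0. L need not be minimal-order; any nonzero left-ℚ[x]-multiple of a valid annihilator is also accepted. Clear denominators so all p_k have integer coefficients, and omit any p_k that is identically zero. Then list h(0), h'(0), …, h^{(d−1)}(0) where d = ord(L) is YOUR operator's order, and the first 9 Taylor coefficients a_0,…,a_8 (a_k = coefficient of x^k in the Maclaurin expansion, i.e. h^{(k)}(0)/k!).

L = (5 + 2·x - 12·x^2) + (-1 + x + 3·x^2)·Dx  (order 1).
h: a_k = 12, 60, 192, 500, 1204, 14032/5, 19460/3, 1569212/105, 722912/21, …
ICs: h(0) = 12.

f: a_k = 3, 12, 24, 32, 32, 128/5, 256/15, 1024/105, 512/105, …
g: a_k = 4, 4, 16, 28, 76, 160, 388, 868, 2032, …
Sym-product of L_f,L_g gives L₀ (≤ ord 1).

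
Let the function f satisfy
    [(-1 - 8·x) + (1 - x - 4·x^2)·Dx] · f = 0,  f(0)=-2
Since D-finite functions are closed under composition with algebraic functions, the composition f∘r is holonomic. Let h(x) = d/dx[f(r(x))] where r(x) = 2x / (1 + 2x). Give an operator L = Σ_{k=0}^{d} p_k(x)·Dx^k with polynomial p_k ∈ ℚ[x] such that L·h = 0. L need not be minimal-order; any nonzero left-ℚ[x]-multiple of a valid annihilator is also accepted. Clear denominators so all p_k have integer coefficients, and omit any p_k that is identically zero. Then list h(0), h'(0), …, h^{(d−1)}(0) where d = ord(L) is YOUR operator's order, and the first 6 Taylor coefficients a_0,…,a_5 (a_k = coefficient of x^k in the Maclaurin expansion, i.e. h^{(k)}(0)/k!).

f: a_k = -2, -2, -10, -18, -58, -130, …
Change of var in L_f (x↦r) gives L₀.
Differentiate: ansatz ord ≤ ord L₀ ⇒ L.
L = (16 + 96·x + 960·x^2 + 1152·x^3) + (-1 - 22·x - 60·x^2 + 248·x^3 + 576·x^4)·Dx  (order 1).
h: a_k = -4, -64, 0, -2048, 5120, -61440, …
ICs: h(0) = -4.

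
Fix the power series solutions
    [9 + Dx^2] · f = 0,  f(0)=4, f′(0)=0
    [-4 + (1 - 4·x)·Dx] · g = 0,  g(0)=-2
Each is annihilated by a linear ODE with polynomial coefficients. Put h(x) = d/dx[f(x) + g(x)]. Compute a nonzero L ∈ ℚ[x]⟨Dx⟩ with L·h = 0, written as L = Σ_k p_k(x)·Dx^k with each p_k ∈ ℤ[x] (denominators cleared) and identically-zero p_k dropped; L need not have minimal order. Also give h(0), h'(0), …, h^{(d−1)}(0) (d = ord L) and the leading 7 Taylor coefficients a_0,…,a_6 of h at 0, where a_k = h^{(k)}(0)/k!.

L = (4824 - 1728·x + 3456·x^2) + (-315 + 1476·x - 1296·x^2 + 1728·x^3)·Dx + (536 - 192·x + 384·x^2)·Dx^2 + (-35 + 164·x - 144·x^2 + 192·x^3)·Dx^3  (order 3).
h: a_k = -8, -100, -384, -1994, -10240, -491763/10, -229376, …
ICs: h(0) = -8, h′(0) = -100, h′′(0) = -768.

f: a_k = 4, 0, -18, 0, 27/2, 0, -81/20, …
g: a_k = -2, -8, -32, -128, -512, -2048, -8192, …
h₀=f+g: left-lcm gives L₀, ord ≤ 3.
h₀' ⇒ L via d/dx closure of L₀.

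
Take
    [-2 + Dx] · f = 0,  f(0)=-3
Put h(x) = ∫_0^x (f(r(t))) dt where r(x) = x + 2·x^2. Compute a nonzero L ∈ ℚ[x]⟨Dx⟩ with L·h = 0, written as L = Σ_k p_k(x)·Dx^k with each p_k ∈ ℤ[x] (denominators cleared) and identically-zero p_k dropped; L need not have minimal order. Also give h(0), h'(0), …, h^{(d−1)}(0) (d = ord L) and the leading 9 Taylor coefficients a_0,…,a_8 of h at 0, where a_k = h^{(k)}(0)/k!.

f: a_k = -3, -6, -6, -4, -2, -4/5, -4/15, -8/105, -2/105, …
h₀=f(r): pull back L_f along r ⇒ L₀.
∫: right-multiply L₀ by Dx.
L = (-2 - 8·x)·Dx + Dx^2  (order 2).
h: a_k = 0, -3, -3, -6, -7, -10, -54/5, -1324/105, -1303/105, …
ICs: h(0) = 0, h′(0) = -3.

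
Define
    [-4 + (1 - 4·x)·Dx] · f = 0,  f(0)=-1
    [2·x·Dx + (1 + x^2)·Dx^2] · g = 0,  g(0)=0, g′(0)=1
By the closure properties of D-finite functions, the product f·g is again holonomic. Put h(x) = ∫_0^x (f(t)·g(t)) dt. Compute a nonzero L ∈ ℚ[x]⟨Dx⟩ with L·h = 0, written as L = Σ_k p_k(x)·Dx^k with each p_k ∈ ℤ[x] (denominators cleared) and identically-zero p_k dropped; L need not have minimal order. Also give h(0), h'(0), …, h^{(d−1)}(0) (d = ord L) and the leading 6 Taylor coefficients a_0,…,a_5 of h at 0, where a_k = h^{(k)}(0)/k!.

L = 8·x·Dx + (8 - 2·x + 16·x^2)·Dx^2 + (-1 + 4·x - x^2 + 4·x^3)·Dx^3  (order 3).
h: a_k = 0, 0, -1/2, -4/3, -47/12, -188/15, …
ICs: h(0) = 0, h′(0) = 0, h′′(0) = -1.

f: a_k = -1, -4, -16, -64, -256, -1024, …
g: a_k = 0, 1, 0, -1/3, 0, 1/5, …
f·g: L₀ = L_f ⊗_s L_g, ord ≤ 1·2.
∫: right-multiply L₀ by Dx.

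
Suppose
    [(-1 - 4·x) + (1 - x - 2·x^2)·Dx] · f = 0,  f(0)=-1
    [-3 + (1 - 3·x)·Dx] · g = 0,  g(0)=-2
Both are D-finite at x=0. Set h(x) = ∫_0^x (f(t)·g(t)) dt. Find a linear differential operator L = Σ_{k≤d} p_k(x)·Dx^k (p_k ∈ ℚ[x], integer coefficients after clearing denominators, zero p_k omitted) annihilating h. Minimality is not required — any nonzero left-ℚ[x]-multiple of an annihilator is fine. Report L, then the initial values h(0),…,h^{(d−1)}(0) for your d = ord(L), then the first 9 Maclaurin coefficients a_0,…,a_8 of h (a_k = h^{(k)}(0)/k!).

L = (-4 + 2·x + 18·x^2)·Dx + (1 - 4·x + x^2 + 6·x^3)·Dx^2  (order 2).
h: a_k = 0, 2, 4, 10, 25, 322/5, 168, 3110/7, 2375/2, …
ICs: h(0) = 0, h′(0) = 2.

f: a_k = -1, -1, -3, -5, -11, -21, -43, -85, -171, …
g: a_k = -2, -6, -18, -54, -162, -486, -1458, -4374, -13122, …
Product ⇒ symmetric product L₀, ord ≤ 1.
h=∫₀ˣh₀: take L = L₀·Dx.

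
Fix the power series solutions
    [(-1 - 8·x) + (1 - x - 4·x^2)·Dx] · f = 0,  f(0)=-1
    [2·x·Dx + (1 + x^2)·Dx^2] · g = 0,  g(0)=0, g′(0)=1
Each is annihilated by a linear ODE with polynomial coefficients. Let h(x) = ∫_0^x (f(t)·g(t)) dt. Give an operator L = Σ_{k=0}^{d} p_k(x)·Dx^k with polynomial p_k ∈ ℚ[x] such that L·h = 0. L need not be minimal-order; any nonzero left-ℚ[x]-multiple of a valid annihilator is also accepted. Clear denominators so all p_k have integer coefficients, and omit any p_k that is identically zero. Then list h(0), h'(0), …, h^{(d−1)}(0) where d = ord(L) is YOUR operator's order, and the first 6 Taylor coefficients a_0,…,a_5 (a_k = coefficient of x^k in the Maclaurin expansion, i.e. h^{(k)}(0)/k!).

f: a_k = -1, -1, -5, -9, -29, -65, …
g: a_k = 0, 1, 0, -1/3, 0, 1/5, …
Sym-product of L_f,L_g gives L₀ (≤ ord 2).
Integrate: L := L₀·Dx.
L = (8 + 2·x + 24·x^2)·Dx + (2 + 14·x + 4·x^2 + 24·x^3)·Dx^2 + (-1 + x + 3·x^2 + x^3 + 4·x^4)·Dx^3  (order 3).
h: a_k = 0, 0, -1/2, -1/3, -7/6, -26/15, …
ICs: h(0) = 0, h′(0) = 0, h′′(0) = -1.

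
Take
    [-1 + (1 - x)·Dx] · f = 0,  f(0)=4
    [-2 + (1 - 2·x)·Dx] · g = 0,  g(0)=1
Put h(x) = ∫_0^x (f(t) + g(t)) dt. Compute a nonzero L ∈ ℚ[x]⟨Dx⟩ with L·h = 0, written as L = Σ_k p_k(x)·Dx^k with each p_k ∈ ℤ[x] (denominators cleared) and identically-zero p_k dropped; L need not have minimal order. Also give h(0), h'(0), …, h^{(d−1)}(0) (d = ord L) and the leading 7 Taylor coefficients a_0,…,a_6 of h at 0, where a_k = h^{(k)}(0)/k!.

f: a_k = 4, 4, 4, 4, 4, 4, 4, …
g: a_k = 1, 2, 4, 8, 16, 32, 64, …
h₀=f+g: left-lcm gives L₀, ord ≤ 2.
Integrate: L := L₀·Dx.
L = -4·Dx + (6 - 8·x)·Dx^2 + (-1 + 3·x - 2·x^2)·Dx^3  (order 3).
h: a_k = 0, 5, 3, 8/3, 3, 4, 6, …
ICs: h(0) = 0, h′(0) = 5, h′′(0) = 6.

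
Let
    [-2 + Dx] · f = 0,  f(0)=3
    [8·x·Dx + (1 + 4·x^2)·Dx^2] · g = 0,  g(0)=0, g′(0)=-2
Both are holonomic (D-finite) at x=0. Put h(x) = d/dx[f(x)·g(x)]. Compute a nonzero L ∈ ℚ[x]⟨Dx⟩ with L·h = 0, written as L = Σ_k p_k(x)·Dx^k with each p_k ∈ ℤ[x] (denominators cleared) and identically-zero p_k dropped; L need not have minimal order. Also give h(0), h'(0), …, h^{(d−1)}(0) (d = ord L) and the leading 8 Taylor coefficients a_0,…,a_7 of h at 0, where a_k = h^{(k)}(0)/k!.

L = (4 + 40·x - 48·x^2 + 32·x^3) + (-24·x + 32·x^2 - 32·x^3)·Dx + (-1 + 2·x - 4·x^2 + 8·x^3)·Dx^2  (order 2).
h: a_k = -6, -24, -12, 32, -36, -176, 744/5, 14464/21, …
ICs: h(0) = -6, h′(0) = -24.

f: a_k = 3, 6, 6, 4, 2, 4/5, 4/15, 8/105, …
g: a_k = 0, -2, 0, 8/3, 0, -32/5, 0, 128/7, …
f·g: L₀ = L_f ⊗_s L_g, ord ≤ 1·2.
h=h₀': d/dx-closure on L₀ ⇒ L.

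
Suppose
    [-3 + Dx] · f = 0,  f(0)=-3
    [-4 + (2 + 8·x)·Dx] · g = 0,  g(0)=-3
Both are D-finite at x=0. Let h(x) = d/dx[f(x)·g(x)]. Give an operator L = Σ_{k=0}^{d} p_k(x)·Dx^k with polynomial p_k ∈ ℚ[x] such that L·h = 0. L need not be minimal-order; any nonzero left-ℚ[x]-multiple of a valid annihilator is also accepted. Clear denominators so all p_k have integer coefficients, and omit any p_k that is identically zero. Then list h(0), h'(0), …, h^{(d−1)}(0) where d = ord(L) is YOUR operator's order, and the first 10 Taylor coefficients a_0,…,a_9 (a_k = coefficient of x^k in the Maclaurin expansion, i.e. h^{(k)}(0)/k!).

L = (17 + 120·x + 144·x^2) + (-5 - 32·x - 48·x^2)·Dx  (order 1).
h: a_k = 45, 153, 621/2, 387/2, 5679/8, -12393/8, 528741/80, -13896063/560, 425952837/4480, -1633923639/4480, …
ICs: h(0) = 45.

f: a_k = -3, -9, -27/2, -27/2, -81/8, -243/40, -243/80, -729/560, -2187/4480, -729/4480, …
g: a_k = -3, -6, 6, -12, 30, -84, 252, -792, 2574, -8580, …
h₀=f·g: eliminate ⇒ L₀, order ≤ 1·1.
Derive L from L₀ (diff closure).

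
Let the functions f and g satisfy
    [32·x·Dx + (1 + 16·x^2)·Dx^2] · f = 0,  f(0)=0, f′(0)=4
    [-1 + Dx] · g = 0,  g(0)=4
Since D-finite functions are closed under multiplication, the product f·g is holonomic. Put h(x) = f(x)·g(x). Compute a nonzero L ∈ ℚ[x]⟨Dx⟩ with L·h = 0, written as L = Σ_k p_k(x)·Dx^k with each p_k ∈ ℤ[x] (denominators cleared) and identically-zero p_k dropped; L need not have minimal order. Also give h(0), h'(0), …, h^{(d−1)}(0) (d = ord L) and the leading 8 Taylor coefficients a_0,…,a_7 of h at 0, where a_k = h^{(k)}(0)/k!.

L = (1 - 32·x + 16·x^2) + (-2 + 32·x - 32·x^2)·Dx + (1 + 16·x^2)·Dx^2  (order 2).
h: a_k = 0, 16, 16, -232/3, -248/3, 3886/5, 7246/9, -940403/105, …
ICs: h(0) = 0, h′(0) = 16.

f: a_k = 0, 4, 0, -64/3, 0, 1024/5, 0, -16384/7, …
g: a_k = 4, 4, 2, 2/3, 1/6, 1/30, 1/180, 1/1260, …
f·g: L₀ = L_f ⊗_s L_g, ord ≤ 2·1.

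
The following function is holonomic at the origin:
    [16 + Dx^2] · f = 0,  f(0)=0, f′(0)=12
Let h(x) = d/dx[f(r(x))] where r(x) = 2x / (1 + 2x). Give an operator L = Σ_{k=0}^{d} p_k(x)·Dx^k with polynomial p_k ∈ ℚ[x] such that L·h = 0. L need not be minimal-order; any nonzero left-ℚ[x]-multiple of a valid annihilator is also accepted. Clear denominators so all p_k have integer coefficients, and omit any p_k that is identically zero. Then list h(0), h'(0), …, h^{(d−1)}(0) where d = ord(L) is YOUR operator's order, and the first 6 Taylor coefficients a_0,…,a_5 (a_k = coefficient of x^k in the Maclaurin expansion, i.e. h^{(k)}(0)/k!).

L = (88 + 96·x + 96·x^2) + (12 + 72·x + 144·x^2 + 96·x^3)·Dx + (1 + 8·x + 24·x^2 + 32·x^3 + 16·x^4)·Dx^2  (order 2).
h: a_k = 24, -96, -480, 5376, -24704, 69120, …
ICs: h(0) = 24, h′(0) = -96.

f: a_k = 0, 12, 0, -32, 0, 128/5, …
h₀=f(r): pull back L_f along r ⇒ L₀.
h=h₀': d/dx-closure on L₀ ⇒ L.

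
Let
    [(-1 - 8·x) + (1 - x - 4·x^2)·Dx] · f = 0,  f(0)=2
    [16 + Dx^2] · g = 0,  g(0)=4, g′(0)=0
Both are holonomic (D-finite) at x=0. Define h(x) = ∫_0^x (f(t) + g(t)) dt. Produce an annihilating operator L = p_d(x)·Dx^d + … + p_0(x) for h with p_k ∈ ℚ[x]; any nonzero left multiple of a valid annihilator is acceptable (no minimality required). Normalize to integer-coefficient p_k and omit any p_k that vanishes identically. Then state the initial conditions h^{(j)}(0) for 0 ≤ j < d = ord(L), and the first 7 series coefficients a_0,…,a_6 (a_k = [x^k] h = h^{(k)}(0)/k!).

L = (560 + 4608·x + 1664·x^2 + 6144·x^3 + 10240·x^4 + 16384·x^5)·Dx + (-208 + 272·x + 896·x^2 - 1408·x^3 - 1536·x^4 + 6144·x^5 + 8192·x^6)·Dx^2 + (35 + 288·x + 104·x^2 + 384·x^3 + 640·x^4 + 1024·x^5)·Dx^3 + (-13 + 17·x + 56·x^2 - 88·x^3 - 96·x^4 + 384·x^5 + 512·x^6)·Dx^4  (order 4).
h: a_k = 0, 6, 1, -22/3, 9/2, 302/15, 65/3, …
ICs: h(0) = 0, h′(0) = 6, h′′(0) = 2, h′′′(0) = -44.

f: a_k = 2, 2, 10, 18, 58, 130, 362, …
g: a_k = 4, 0, -32, 0, 128/3, 0, -1024/45, …
L₀ := lclm(L_f,L_g); ord L₀ ≤ 1+2.
h=∫₀ˣh₀: take L = L₀·Dx.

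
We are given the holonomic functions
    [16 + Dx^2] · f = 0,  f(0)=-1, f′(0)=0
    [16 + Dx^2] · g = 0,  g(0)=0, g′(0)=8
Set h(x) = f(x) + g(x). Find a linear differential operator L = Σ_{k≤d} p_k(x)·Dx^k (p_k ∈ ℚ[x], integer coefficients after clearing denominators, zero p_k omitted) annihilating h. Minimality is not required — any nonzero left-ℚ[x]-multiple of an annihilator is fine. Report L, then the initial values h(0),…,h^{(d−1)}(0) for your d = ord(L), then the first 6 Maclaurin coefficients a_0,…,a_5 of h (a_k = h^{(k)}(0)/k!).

L = 16 + Dx^2  (order 2).
h: a_k = -1, 8, 8, -64/3, -32/3, 256/15, …
ICs: h(0) = -1, h′(0) = 8.

f: a_k = -1, 0, 8, 0, -32/3, 0, …
g: a_k = 0, 8, 0, -64/3, 0, 256/15, …
Sum ⇒ L₀ = lclm(L_f,L_g) in ℚ(x)⟨Dx⟩.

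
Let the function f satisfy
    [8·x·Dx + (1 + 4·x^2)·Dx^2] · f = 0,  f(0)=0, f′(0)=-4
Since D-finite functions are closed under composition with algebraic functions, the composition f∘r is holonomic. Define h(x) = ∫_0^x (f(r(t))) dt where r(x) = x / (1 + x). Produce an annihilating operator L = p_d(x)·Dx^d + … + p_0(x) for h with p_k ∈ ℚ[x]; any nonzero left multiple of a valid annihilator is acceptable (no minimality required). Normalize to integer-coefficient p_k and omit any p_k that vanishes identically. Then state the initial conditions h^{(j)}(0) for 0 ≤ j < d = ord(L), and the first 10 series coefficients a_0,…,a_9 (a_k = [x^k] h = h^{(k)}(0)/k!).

f: a_k = 0, -4, 0, 16/3, 0, -64/5, 0, 256/7, 0, -1024/9, …
L₀ from L_f via x↦r, Dx↦r'^{-1}Dx.
h=∫₀ˣh₀: take L = L₀·Dx.
L = (2 + 10·x)·Dx^2 + (1 + 2·x + 5·x^2)·Dx^3  (order 3).
h: a_k = 0, 0, -2, 4/3, 1/3, -12/5, 38/15, 44/21, -139/14, 28/3, …
ICs: h(0) = 0, h′(0) = 0, h′′(0) = -4.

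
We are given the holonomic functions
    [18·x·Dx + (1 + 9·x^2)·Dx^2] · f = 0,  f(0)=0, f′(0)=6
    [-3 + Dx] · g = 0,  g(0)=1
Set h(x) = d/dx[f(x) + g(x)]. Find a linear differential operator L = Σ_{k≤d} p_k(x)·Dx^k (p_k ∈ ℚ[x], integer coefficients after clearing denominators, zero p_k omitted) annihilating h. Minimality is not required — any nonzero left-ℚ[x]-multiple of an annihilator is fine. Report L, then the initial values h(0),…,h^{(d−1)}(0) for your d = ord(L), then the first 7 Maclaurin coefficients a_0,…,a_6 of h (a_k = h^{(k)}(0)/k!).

L = (18 - 108·x - 162·x^2) + (-9 + 27·x + 27·x^2 - 81·x^3)·Dx + (1 + 3·x + 9·x^2 + 27·x^3)·Dx^2  (order 2).
h: a_k = 9, 9, -81/2, 27/2, 3969/8, 243/40, -349677/80, …
ICs: h(0) = 9, h′(0) = 9.

f: a_k = 0, 6, 0, -18, 0, 486/5, 0, …
g: a_k = 1, 3, 9/2, 9/2, 27/8, 81/40, 81/80, …
L₀ := lclm(L_f,L_g); ord L₀ ≤ 2+1.
Derive L from L₀ (diff closure).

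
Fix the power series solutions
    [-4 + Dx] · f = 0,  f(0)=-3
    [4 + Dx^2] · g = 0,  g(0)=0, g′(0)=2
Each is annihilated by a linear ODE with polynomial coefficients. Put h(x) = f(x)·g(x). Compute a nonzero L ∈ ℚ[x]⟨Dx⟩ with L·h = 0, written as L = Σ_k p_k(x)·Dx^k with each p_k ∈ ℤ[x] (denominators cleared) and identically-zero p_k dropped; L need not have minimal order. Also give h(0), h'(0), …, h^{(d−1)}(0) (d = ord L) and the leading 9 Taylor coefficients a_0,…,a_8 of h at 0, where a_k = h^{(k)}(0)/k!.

f: a_k = -3, -12, -24, -32, -32, -128/5, -256/15, -1024/105, -512/105, …
g: a_k = 0, 2, 0, -4/3, 0, 4/15, 0, -8/315, 0, …
L₀ := L_f ⊗_s L_g (sym. prod.), ord ≤ 2.
L = 20 - 8·Dx + Dx^2  (order 2).
h: a_k = 0, -6, -24, -44, -48, -164/5, -176/15, 232/105, 32/5, …
ICs: h(0) = 0, h′(0) = -6.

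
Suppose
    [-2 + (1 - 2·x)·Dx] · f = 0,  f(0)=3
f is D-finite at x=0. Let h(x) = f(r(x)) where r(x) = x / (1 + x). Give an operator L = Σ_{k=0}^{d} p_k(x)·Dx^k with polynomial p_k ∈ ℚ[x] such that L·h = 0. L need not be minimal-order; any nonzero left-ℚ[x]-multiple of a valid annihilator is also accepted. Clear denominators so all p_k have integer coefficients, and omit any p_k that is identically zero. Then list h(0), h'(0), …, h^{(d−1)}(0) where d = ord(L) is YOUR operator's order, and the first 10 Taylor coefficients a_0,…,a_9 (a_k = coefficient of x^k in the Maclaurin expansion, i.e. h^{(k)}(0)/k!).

L = 2 + (-1 + x^2)·Dx  (order 1).
h: a_k = 3, 6, 6, 6, 6, 6, 6, 6, 6, 6, …
ICs: h(0) = 3.

f: a_k = 3, 6, 12, 24, 48, 96, 192, 384, 768, 1536, …
Change of var in L_f (x↦r) gives L₀.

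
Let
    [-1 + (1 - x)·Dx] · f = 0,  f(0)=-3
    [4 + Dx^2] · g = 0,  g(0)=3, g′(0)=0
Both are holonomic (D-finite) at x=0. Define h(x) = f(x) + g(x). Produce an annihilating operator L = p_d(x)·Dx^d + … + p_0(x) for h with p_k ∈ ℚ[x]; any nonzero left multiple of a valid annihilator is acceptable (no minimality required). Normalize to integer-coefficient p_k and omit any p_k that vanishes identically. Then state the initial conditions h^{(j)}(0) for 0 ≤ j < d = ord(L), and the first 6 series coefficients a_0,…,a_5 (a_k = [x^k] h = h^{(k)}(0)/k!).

L = (20 - 16·x + 8·x^2) + (-12 + 28·x - 24·x^2 + 8·x^3)·Dx + (5 - 4·x + 2·x^2)·Dx^2 + (-3 + 7·x - 6·x^2 + 2·x^3)·Dx^3  (order 3).
h: a_k = 0, -3, -9, -3, -1, -3, …
ICs: h(0) = 0, h′(0) = -3, h′′(0) = -18.

f: a_k = -3, -3, -3, -3, -3, -3, …
g: a_k = 3, 0, -6, 0, 2, 0, …
f+g: L₀ = lclm(L_f,L_g), ord ≤ 1+2.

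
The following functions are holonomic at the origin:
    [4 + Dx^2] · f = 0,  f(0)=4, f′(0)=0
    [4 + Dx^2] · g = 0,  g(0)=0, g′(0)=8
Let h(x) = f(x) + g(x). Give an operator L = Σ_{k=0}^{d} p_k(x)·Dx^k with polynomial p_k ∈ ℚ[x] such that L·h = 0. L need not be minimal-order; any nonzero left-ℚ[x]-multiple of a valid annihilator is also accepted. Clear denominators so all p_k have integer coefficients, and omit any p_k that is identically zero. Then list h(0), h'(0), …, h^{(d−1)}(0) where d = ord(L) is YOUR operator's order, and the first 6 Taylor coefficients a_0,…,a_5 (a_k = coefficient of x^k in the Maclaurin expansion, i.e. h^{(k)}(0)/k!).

L = 4 + Dx^2  (order 2).
h: a_k = 4, 8, -8, -16/3, 8/3, 16/15, …
ICs: h(0) = 4, h′(0) = 8.

f: a_k = 4, 0, -8, 0, 8/3, 0, …
g: a_k = 0, 8, 0, -16/3, 0, 16/15, …
Sum ⇒ L₀ = lclm(L_f,L_g) in ℚ(x)⟨Dx⟩.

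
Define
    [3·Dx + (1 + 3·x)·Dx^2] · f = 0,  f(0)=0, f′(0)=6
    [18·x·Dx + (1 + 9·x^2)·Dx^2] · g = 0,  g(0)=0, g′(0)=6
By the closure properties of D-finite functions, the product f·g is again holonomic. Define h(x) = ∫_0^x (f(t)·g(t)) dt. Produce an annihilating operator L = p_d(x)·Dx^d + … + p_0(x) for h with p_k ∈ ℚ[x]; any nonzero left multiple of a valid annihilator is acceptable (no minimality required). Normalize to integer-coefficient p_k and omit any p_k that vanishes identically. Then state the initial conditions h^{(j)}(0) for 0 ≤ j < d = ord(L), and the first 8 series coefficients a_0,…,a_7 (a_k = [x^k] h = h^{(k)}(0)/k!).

L = (648 + 3564·x + 19440·x^2 + 113724·x^3 + 262440·x^4 + 341172·x^5 + 236196·x^7)·Dx^2 + (162 + 3348·x + 24948·x^2 + 117612·x^3 + 396576·x^4 + 813564·x^5 + 918540·x^6 + 236196·x^7 + 826686·x^8)·Dx^3 + (36 + 576·x + 5184·x^2 + 25272·x^3 + 87480·x^4 + 227448·x^5 + 419904·x^6 + 472392·x^7 + 236196·x^8 + 472392·x^9)·Dx^4 + (5 + 54·x + 333·x^2 + 1512·x^3 + 5346·x^4 + 14580·x^5 + 30618·x^6 + 52488·x^7 + 59049·x^8 + 39366·x^9 + 59049·x^10)·Dx^5  (order 5).
h: a_k = 0, 0, 0, 12, -27/2, 0, -27/2, 4212/35, …
ICs: h(0) = 0, h′(0) = 0, h′′(0) = 0, h′′′(0) = 72, h′′′′(0) = -324.

f: a_k = 0, 6, -9, 18, -81/2, 486/5, -243, 4374/7, …
g: a_k = 0, 6, 0, -18, 0, 486/5, 0, -4374/7, …
h₀=f·g: eliminate ⇒ L₀, order ≤ 2·2.
h=∫h₀ ⇒ L = L₀·Dx.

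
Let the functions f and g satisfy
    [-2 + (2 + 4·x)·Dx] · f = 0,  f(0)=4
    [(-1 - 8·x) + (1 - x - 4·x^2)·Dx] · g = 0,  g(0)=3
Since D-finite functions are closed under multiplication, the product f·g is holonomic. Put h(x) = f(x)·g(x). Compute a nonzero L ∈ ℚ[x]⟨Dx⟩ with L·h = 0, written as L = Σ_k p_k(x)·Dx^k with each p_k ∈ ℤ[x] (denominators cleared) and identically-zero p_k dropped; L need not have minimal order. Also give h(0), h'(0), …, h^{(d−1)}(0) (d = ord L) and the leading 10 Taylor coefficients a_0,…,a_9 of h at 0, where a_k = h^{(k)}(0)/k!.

f: a_k = 4, 4, -2, 2, -5/2, 7/2, -21/4, 33/4, -429/32, 715/32, …
g: a_k = 3, 3, 15, 27, 87, 195, 543, 1323, 3495, 8787, …
L₀ := L_f ⊗_s L_g (sym. prod.), ord ≤ 1.
L = (2 + 9·x + 12·x^2) + (-1 - x + 6·x^2 + 8·x^3)·Dx  (order 1).
h: a_k = 12, 24, 66, 168, 849/2, 1107, 11157/4, 7242, 587481/32, 758301/16, …
ICs: h(0) = 12.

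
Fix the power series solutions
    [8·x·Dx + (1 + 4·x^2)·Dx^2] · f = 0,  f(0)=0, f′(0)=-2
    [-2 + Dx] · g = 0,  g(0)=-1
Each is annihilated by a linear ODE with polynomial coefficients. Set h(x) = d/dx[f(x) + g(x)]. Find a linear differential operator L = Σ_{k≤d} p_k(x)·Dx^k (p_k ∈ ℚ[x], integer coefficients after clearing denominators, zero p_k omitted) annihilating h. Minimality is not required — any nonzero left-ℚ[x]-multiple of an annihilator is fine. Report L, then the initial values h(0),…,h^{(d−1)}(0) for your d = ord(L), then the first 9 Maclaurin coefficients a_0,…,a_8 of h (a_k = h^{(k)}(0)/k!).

L = (8 - 32·x - 32·x^2) + (-6 + 12·x + 8·x^2 - 16·x^3)·Dx + (1 + 2·x + 4·x^2 + 8·x^3)·Dx^2  (order 2).
h: a_k = -4, -4, 4, -8/3, -100/3, -8/15, 5752/45, -16/315, -161284/315, …
ICs: h(0) = -4, h′(0) = -4.

f: a_k = 0, -2, 0, 8/3, 0, -32/5, 0, 128/7, 0, …
g: a_k = -1, -2, -2, -4/3, -2/3, -4/15, -4/45, -8/315, -2/315, …
Sum ⇒ L₀ = lclm(L_f,L_g) in ℚ(x)⟨Dx⟩.
Differentiate: ansatz ord ≤ ord L₀ ⇒ L.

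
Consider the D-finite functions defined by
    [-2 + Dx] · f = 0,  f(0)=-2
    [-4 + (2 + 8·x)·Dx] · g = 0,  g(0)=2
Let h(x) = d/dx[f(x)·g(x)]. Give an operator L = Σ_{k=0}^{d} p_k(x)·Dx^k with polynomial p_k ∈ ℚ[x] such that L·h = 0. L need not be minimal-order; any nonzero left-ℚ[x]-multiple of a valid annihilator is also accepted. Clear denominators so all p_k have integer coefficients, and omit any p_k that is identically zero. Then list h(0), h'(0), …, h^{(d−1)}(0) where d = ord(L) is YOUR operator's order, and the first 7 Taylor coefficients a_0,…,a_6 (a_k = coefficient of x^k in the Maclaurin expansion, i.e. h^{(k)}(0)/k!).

L = (2 + 16·x + 16·x^2) + (-1 - 6·x - 8·x^2)·Dx  (order 1).
h: a_k = -16, -32, -64, 128/3, -896/3, 15616/15, -177664/45, …
ICs: h(0) = -16.

f: a_k = -2, -4, -4, -8/3, -4/3, -8/15, -8/45, …
g: a_k = 2, 4, -4, 8, -20, 56, -168, …
Product ⇒ symmetric product L₀, ord ≤ 1.
Derive L from L₀ (diff closure).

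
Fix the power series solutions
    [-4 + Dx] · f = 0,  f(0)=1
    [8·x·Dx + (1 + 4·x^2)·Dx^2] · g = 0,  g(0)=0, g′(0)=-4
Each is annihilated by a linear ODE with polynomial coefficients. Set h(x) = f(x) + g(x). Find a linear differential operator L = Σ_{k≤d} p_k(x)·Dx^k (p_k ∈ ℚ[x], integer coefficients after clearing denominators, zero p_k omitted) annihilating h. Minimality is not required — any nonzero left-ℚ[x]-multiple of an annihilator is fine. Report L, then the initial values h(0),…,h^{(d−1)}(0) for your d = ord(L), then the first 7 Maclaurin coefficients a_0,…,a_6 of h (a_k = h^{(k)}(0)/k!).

f: a_k = 1, 4, 8, 32/3, 32/3, 128/15, 256/45, …
g: a_k = 0, -4, 0, 16/3, 0, -64/5, 0, …
L₀ := lclm(L_f,L_g); ord L₀ ≤ 1+2.
L = (8 - 32·x - 96·x^2 - 128·x^3)·Dx + (-6 - 8·x^2 - 64·x^4)·Dx^2 + (1 + 2·x + 8·x^2 + 8·x^3 + 16·x^4)·Dx^3  (order 3).
h: a_k = 1, 0, 8, 16, 32/3, -64/15, 256/45, …
ICs: h(0) = 1, h′(0) = 0, h′′(0) = 16.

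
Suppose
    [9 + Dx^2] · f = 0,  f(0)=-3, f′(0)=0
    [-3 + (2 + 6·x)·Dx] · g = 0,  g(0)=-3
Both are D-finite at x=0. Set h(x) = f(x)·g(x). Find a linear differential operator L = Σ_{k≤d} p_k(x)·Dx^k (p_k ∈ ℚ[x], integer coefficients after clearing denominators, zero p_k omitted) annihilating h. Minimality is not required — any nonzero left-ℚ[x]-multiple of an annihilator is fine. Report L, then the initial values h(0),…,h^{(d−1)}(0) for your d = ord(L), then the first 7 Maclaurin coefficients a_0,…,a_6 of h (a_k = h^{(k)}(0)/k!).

L = (63 + 216·x + 324·x^2) + (-12 - 36·x)·Dx + (4 + 24·x + 36·x^2)·Dx^2  (order 2).
h: a_k = 9, 27/2, -405/8, -729/16, 6075/128, 9477/256, -254421/5120, …
ICs: h(0) = 9, h′(0) = 27/2.

f: a_k = -3, 0, 27/2, 0, -81/8, 0, 243/80, …
g: a_k = -3, -9/2, 27/8, -81/16, 1215/128, -5103/256, 45927/1024, …
f·g: L₀ = L_f ⊗_s L_g, ord ≤ 2·1.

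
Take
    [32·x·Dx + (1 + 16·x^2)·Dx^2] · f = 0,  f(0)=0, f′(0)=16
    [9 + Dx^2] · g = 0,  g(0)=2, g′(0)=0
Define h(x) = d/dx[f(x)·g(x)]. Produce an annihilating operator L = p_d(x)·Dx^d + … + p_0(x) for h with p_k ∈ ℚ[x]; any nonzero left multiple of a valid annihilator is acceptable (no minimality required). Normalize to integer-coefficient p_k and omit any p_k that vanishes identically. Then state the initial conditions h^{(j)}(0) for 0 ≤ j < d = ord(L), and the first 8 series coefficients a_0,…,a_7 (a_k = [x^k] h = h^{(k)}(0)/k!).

f: a_k = 0, 16, 0, -256/3, 0, 4096/5, 0, -65536/7, …
g: a_k = 2, 0, -9, 0, 27/4, 0, -81/40, 0, …
L₀ := L_f ⊗_s L_g (sym. prod.), ord ≤ 4.
h=h₀': d/dx-closure on L₀ ⇒ L.
L = (2922993 + 113986656·x^2 + 3239661312·x^4 + 5952061440·x^6 + 4156489728·x^8 - 7644119040·x^10 + 110075314176·x^12) + (1760832·x + 128480256·x^3 + 1888911360·x^5 + 5308416000·x^7 + 15288238080·x^9 + 48922361856·x^11)·Dx + (341202 + 13887168·x^2 + 389230080·x^4 + 940474368·x^6 + 1603141632·x^8 + 3737124864·x^10 + 24461180928·x^12)·Dx^2 + (195648·x + 14275584·x^3 + 209879040·x^5 + 589824000·x^7 + 1698693120·x^9 + 5435817984·x^11)·Dx^3 + (1825 + 135776·x^2 + 3251968·x^4 + 31014912·x^6 + 126812160·x^8 + 509607936·x^10 + 1358954496·x^12)·Dx^4  (order 4).
h: a_k = 32, 0, -944, 0, 12572, 0, -934702/5, 0, …
ICs: h(0) = 32, h′(0) = 0, h′′(0) = -1888, h′′′(0) = 0.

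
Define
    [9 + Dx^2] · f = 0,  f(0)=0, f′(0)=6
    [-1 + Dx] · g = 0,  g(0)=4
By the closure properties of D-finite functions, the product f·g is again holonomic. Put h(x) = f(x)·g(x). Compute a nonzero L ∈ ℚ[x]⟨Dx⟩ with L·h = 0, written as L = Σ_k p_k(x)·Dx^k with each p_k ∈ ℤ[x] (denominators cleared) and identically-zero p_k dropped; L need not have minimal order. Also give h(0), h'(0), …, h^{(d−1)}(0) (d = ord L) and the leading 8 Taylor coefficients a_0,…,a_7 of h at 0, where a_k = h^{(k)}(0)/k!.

f: a_k = 0, 6, 0, -9, 0, 81/20, 0, -243/280, …
g: a_k = 4, 4, 2, 2/3, 1/6, 1/30, 1/180, 1/1260, …
h₀=f·g: eliminate ⇒ L₀, order ≤ 2·1.
L = 10 - 2·Dx + Dx^2  (order 2).
h: a_k = 0, 24, 24, -24, -32, -4/5, 52/5, 332/105, …
ICs: h(0) = 0, h′(0) = 24.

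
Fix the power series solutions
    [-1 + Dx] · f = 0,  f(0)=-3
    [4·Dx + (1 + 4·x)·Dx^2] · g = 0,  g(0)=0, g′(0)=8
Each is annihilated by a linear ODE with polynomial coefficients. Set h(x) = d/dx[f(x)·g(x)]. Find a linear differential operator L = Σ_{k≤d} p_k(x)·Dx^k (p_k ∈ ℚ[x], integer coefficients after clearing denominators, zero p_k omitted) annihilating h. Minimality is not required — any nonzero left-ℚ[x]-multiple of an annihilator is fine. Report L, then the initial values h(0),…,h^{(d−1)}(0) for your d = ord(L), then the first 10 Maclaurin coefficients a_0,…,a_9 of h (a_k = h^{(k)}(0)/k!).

L = (25 - 24·x + 16·x^2) + (-22 + 32·x - 32·x^2)·Dx + (-3 - 8·x + 16·x^2)·Dx^2  (order 2).
h: a_k = -24, 48, -276, 1104, -4509, 18238, -2205587/30, 4436012/15, -665269331/560, 36044514901/7560, …
ICs: h(0) = -24, h′(0) = 48.

f: a_k = -3, -3, -3/2, -1/2, -1/8, -1/40, -1/240, -1/1680, -1/13440, -1/120960, …
g: a_k = 0, 8, -16, 128/3, -128, 2048/5, -4096/3, 32768/7, -16384, 524288/9, …
L₀ := L_f ⊗_s L_g (sym. prod.), ord ≤ 2.
h₀' ⇒ L via d/dx closure of L₀.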